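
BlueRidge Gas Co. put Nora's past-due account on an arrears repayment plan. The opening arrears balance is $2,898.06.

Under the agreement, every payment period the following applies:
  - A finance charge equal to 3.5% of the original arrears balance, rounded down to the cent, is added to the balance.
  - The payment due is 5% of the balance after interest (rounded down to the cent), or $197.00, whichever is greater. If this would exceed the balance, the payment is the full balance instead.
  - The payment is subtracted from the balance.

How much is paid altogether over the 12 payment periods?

# | Opening | Interest | Payment | End bal
1 | $2,898.06 | $101.43 | $197.00 | $2,802.49
2 | $2,802.49 | $101.43 | $197.00 | $2,706.92
3 | $2,706.92 | $101.43 | $197.00 | $2,611.35
4 | $2,611.35 | $101.43 | $197.00 | $2,515.78
5 | $2,515.78 | $101.43 | $197.00 | $2,420.21
6 | $2,420.21 | $101.43 | $197.00 | $2,324.64
7 | $2,324.64 | $101.43 | $197.00 | $2,229.07
8 | $2,229.07 | $101.43 | $197.00 | $2,133.50
9 | $2,133.50 | $101.43 | $197.00 | $2,037.93
10 | $2,037.93 | $101.43 | $197.00 | $1,942.36
11 | $1,942.36 | $101.43 | $197.00 | $1,846.79
12 | $1,846.79 | $101.43 | $197.00 | $1,751.22
Total paid: $2,364.00

$2,364.00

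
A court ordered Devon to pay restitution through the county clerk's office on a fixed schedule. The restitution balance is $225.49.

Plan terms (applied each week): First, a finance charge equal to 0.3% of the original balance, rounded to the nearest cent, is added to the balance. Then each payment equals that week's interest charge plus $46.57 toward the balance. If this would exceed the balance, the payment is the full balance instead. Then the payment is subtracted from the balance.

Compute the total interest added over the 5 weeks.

Week 1: $225.49 +$0.68 interest = $226.17; pay $47.25 → $178.92
Week 2: $178.92 +$0.68 interest = $179.60; pay $47.25 → $132.35
Week 3: $132.35 +$0.68 interest = $133.03; pay $47.25 → $85.78
Week 4: $85.78 +$0.68 interest = $86.46; pay $47.25 → $39.21
Week 5: $39.21 +$0.68 interest = $39.89; pay $39.89 → $0.00
Total interest: $0.68 + $0.68 + $0.68 + $0.68 + $0.68 = $3.40

$3.40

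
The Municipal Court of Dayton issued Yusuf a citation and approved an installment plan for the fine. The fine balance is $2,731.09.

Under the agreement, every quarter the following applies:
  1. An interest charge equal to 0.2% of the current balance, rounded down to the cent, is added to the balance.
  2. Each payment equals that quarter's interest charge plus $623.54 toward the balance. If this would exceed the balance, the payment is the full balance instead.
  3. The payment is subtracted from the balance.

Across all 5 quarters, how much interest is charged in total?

Quarter 1: $2,731.09 +$5.46 interest = $2,736.55; pay $629.00 → $2,107.55
Quarter 2: $2,107.55 +$4.21 interest = $2,111.76; pay $627.75 → $1,484.01
Quarter 3: $1,484.01 +$2.96 interest = $1,486.97; pay $626.50 → $860.47
Quarter 4: $860.47 +$1.72 interest = $862.19; pay $625.26 → $236.93
Quarter 5: $236.93 +$0.47 interest = $237.40; pay $237.40 → $0.00
Total interest: $5.46 + $4.21 + $2.96 + $1.72 + $0.47 = $14.82

$14.82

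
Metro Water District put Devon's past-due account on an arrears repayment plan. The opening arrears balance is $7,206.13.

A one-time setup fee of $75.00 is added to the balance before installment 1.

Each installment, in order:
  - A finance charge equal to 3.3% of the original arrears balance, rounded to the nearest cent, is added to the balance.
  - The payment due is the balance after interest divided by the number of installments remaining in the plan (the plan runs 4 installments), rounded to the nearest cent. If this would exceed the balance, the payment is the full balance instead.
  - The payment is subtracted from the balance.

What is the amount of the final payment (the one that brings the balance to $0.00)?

Installment 1: opening $7,281.13; interest $237.80 → $7,518.93; payment $1,879.73; balance $5,639.20
Installment 2: opening $5,639.20; interest $237.80 → $5,877.00; payment $1,959.00; balance $3,918.00
Installment 3: opening $3,918.00; interest $237.80 → $4,155.80; payment $2,077.90; balance $2,077.90
Installment 4: opening $2,077.90; interest $237.80 → $2,315.70; payment $2,315.70; balance $0.00

$2,315.70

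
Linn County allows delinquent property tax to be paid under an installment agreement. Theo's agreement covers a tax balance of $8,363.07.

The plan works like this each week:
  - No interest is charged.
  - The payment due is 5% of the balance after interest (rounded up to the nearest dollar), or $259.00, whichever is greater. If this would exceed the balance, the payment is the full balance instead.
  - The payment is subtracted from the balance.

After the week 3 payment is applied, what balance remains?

$7,168.07

Week 1: opening $8,363.07; payment $419.00; balance $7,944.07
Week 2: opening $7,944.07; payment $398.00; balance $7,546.07
Week 3: opening $7,546.07; payment $378.00; balance $7,168.07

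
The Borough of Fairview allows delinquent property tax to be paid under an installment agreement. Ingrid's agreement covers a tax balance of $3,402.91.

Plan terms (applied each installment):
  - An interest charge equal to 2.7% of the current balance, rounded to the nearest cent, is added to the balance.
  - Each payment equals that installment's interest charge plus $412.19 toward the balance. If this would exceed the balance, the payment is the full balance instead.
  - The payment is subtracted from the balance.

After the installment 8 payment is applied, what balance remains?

$105.39

Installment 1: $3,402.91 +$91.88 interest = $3,494.79; pay $504.07 → $2,990.72
Installment 2: $2,990.72 +$80.75 interest = $3,071.47; pay $492.94 → $2,578.53
Installment 3: $2,578.53 +$69.62 interest = $2,648.15; pay $481.81 → $2,166.34
Installment 4: $2,166.34 +$58.49 interest = $2,224.83; pay $470.68 → $1,754.15
Installment 5: $1,754.15 +$47.36 interest = $1,801.51; pay $459.55 → $1,341.96
Installment 6: $1,341.96 +$36.23 interest = $1,378.19; pay $448.42 → $929.77
Installment 7: $929.77 +$25.10 interest = $954.87; pay $437.29 → $517.58
Installment 8: $517.58 +$13.97 interest = $531.55; pay $426.16 → $105.39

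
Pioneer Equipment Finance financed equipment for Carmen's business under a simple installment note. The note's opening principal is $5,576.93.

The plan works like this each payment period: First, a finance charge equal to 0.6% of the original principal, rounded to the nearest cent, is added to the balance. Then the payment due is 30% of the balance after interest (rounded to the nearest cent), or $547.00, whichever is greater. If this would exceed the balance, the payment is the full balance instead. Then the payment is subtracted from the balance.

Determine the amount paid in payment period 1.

# | Opening | Interest | Payment | End bal
1 | $5,576.93 | $33.46 | $1,683.12 | $3,927.27

$1,683.12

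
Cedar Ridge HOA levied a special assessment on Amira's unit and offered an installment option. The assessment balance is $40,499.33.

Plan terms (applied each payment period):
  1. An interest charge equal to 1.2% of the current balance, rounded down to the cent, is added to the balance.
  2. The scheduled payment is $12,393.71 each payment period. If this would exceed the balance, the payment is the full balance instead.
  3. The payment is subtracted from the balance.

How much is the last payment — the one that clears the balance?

$4,397.91

Payment period 1: $40,499.33 +$485.99 interest = $40,985.32; pay $12,393.71 → $28,591.61
Payment period 2: $28,591.61 +$343.09 interest = $28,934.70; pay $12,393.71 → $16,540.99
Payment period 3: $16,540.99 +$198.49 interest = $16,739.48; pay $12,393.71 → $4,345.77
Payment period 4: $4,345.77 +$52.14 interest = $4,397.91; pay $4,397.91 → $0.00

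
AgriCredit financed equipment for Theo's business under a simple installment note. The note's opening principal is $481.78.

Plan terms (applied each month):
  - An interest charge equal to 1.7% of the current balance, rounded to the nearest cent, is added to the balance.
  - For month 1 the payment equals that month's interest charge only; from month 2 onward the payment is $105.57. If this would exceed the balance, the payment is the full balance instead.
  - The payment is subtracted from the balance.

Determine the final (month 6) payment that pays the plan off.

$83.61

Month 1: opening $481.78; interest $8.19 → $489.97; payment $8.19; balance $481.78
Month 2: opening $481.78; interest $8.19 → $489.97; payment $105.57; balance $384.40
Month 3: opening $384.40; interest $6.53 → $390.93; payment $105.57; balance $285.36
Month 4: opening $285.36; interest $4.85 → $290.21; payment $105.57; balance $184.64
Month 5: opening $184.64; interest $3.14 → $187.78; payment $105.57; balance $82.21
Month 6: opening $82.21; interest $1.40 → $83.61; payment $83.61; balance $0.00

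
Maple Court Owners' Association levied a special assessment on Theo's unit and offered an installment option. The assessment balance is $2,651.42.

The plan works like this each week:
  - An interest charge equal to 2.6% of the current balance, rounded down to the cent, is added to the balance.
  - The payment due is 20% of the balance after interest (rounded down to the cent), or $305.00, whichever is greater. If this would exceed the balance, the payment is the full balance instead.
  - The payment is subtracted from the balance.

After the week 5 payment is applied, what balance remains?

# | Opening | Interest | Payment | End bal
1 | $2,651.42 | $68.93 | $544.07 | $2,176.28
2 | $2,176.28 | $56.58 | $446.57 | $1,786.29
3 | $1,786.29 | $46.44 | $366.54 | $1,466.19
4 | $1,466.19 | $38.12 | $305.00 | $1,199.31
5 | $1,199.31 | $31.18 | $305.00 | $925.49

$925.49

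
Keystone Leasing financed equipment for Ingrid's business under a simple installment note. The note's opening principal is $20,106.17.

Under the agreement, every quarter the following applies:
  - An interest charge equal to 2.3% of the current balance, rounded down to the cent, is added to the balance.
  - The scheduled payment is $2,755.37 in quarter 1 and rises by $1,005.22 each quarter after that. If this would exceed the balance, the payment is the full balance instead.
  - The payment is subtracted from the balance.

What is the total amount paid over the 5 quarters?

Quarter 1: opening $20,106.17; interest $462.44 → $20,568.61; payment $2,755.37; balance $17,813.24
Quarter 2: opening $17,813.24; interest $409.70 → $18,222.94; payment $3,760.59; balance $14,462.35
Quarter 3: opening $14,462.35; interest $332.63 → $14,794.98; payment $4,765.81; balance $10,029.17
Quarter 4: opening $10,029.17; interest $230.67 → $10,259.84; payment $5,771.03; balance $4,488.81
Quarter 5: opening $4,488.81; interest $103.24 → $4,592.05; payment $4,592.05; balance $0.00
Total paid: $21,644.85

$21,644.85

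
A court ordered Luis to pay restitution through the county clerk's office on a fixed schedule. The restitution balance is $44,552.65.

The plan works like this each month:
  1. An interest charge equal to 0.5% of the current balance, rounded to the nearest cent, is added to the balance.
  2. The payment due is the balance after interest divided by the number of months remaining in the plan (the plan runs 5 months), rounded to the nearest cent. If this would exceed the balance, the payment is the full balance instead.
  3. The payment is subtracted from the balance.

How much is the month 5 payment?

# | Opening | Interest | Payment | End bal
1 | $44,552.65 | $222.76 | $8,955.08 | $35,820.33
2 | $35,820.33 | $179.10 | $8,999.86 | $26,999.57
3 | $26,999.57 | $135.00 | $9,044.86 | $18,089.71
4 | $18,089.71 | $90.45 | $9,090.08 | $9,090.08
5 | $9,090.08 | $45.45 | $9,135.53 | $0.00

$9,135.53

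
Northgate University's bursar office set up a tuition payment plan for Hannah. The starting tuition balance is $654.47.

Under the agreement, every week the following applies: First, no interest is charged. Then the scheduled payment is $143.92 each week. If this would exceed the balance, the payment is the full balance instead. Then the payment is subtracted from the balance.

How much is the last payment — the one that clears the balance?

Week 1: $654.47 − $143.92 → $510.55
Week 2: $510.55 − $143.92 → $366.63
Week 3: $366.63 − $143.92 → $222.71
Week 4: $222.71 − $143.92 → $78.79
Week 5: $78.79 − $78.79 → $0.00

$78.79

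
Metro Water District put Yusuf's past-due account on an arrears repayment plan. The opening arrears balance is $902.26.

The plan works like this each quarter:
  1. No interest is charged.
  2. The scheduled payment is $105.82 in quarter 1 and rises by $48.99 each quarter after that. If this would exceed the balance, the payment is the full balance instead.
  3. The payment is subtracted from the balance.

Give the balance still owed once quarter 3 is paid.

Quarter 1: $902.26 − $105.82 → $796.44
Quarter 2: $796.44 − $154.81 → $641.63
Quarter 3: $641.63 − $203.80 → $437.83

$437.83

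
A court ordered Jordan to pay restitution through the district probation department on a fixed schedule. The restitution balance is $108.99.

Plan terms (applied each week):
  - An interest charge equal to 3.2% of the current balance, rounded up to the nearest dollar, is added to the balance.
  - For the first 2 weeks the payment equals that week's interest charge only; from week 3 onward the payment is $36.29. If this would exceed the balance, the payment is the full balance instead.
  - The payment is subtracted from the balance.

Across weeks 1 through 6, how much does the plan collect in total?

$126.99

Week 1: opening $108.99; interest $4.00 → $112.99; payment $4.00; balance $108.99
Week 2: opening $108.99; interest $4.00 → $112.99; payment $4.00; balance $108.99
Week 3: opening $108.99; interest $4.00 → $112.99; payment $36.29; balance $76.70
Week 4: opening $76.70; interest $3.00 → $79.70; payment $36.29; balance $43.41
Week 5: opening $43.41; interest $2.00 → $45.41; payment $36.29; balance $9.12
Week 6: opening $9.12; interest $1.00 → $10.12; payment $10.12; balance $0.00
Total paid: $126.99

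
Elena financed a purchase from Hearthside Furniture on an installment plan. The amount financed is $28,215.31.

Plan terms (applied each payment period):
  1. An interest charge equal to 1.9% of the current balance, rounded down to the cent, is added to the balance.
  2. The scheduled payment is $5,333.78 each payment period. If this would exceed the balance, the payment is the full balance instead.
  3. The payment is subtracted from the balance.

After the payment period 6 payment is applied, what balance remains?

$0.00

Payment period 1: $28,215.31 +$536.09 interest = $28,751.40; pay $5,333.78 → $23,417.62
Payment period 2: $23,417.62 +$444.93 interest = $23,862.55; pay $5,333.78 → $18,528.77
Payment period 3: $18,528.77 +$352.04 interest = $18,880.81; pay $5,333.78 → $13,547.03
Payment period 4: $13,547.03 +$257.39 interest = $13,804.42; pay $5,333.78 → $8,470.64
Payment period 5: $8,470.64 +$160.94 interest = $8,631.58; pay $5,333.78 → $3,297.80
Payment period 6: $3,297.80 +$62.65 interest = $3,360.45; pay $3,360.45 → $0.00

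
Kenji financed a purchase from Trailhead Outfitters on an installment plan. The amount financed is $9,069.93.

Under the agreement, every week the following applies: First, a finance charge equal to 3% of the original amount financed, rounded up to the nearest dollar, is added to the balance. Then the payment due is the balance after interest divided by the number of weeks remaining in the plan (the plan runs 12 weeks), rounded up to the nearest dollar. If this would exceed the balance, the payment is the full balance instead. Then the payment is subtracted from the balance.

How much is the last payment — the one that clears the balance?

Week 1: opening $9,069.93; interest $273.00 → $9,342.93; payment $779.00; balance $8,563.93
Week 2: opening $8,563.93; interest $273.00 → $8,836.93; payment $804.00; balance $8,032.93
Week 3: opening $8,032.93; interest $273.00 → $8,305.93; payment $831.00; balance $7,474.93
Week 4: opening $7,474.93; interest $273.00 → $7,747.93; payment $861.00; balance $6,886.93
Week 5: opening $6,886.93; interest $273.00 → $7,159.93; payment $895.00; balance $6,264.93
Week 6: opening $6,264.93; interest $273.00 → $6,537.93; payment $934.00; balance $5,603.93
Week 7: opening $5,603.93; interest $273.00 → $5,876.93; payment $980.00; balance $4,896.93
Week 8: opening $4,896.93; interest $273.00 → $5,169.93; payment $1,034.00; balance $4,135.93
Week 9: opening $4,135.93; interest $273.00 → $4,408.93; payment $1,103.00; balance $3,305.93
Week 10: opening $3,305.93; interest $273.00 → $3,578.93; payment $1,193.00; balance $2,385.93
Week 11: opening $2,385.93; interest $273.00 → $2,658.93; payment $1,330.00; balance $1,328.93
Week 12: opening $1,328.93; interest $273.00 → $1,601.93; payment $1,601.93; balance $0.00

$1,601.93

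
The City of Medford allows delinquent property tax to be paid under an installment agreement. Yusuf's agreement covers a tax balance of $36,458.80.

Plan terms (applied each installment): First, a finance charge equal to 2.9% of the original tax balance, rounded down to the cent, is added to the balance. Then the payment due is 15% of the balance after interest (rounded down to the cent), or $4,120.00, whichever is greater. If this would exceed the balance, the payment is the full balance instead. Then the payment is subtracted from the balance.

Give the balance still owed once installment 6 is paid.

# | Opening | Interest | Payment | End bal
1 | $36,458.80 | $1,057.30 | $5,627.41 | $31,888.69
2 | $31,888.69 | $1,057.30 | $4,941.89 | $28,004.10
3 | $28,004.10 | $1,057.30 | $4,359.21 | $24,702.19
4 | $24,702.19 | $1,057.30 | $4,120.00 | $21,639.49
5 | $21,639.49 | $1,057.30 | $4,120.00 | $18,576.79
6 | $18,576.79 | $1,057.30 | $4,120.00 | $15,514.09

$15,514.09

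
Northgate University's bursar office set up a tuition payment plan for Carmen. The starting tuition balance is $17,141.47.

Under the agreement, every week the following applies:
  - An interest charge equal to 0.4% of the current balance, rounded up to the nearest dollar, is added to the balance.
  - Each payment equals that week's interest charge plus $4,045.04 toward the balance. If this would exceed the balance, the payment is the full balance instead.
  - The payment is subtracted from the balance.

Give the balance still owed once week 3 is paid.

$5,006.35

Week 1: opening $17,141.47; interest $69.00 → $17,210.47; payment $4,114.04; balance $13,096.43
Week 2: opening $13,096.43; interest $53.00 → $13,149.43; payment $4,098.04; balance $9,051.39
Week 3: opening $9,051.39; interest $37.00 → $9,088.39; payment $4,082.04; balance $5,006.35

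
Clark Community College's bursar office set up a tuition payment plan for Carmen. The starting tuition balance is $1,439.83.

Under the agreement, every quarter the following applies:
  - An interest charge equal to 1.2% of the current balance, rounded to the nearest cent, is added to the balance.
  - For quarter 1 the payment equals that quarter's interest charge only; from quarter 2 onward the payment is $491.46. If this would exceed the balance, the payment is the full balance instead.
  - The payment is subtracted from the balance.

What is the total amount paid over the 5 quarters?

$1,491.81

Quarter 1: opening $1,439.83; interest $17.28 → $1,457.11; payment $17.28; balance $1,439.83
Quarter 2: opening $1,439.83; interest $17.28 → $1,457.11; payment $491.46; balance $965.65
Quarter 3: opening $965.65; interest $11.59 → $977.24; payment $491.46; balance $485.78
Quarter 4: opening $485.78; interest $5.83 → $491.61; payment $491.46; balance $0.15
Quarter 5: opening $0.15; interest $0.00 → $0.15; payment $0.15; balance $0.00
Total paid: $1,491.81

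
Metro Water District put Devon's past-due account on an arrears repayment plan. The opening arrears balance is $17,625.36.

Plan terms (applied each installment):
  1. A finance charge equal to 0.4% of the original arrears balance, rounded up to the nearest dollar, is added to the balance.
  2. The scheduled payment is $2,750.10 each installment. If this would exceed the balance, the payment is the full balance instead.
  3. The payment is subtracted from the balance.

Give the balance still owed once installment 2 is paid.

$12,267.16

Installment 1: opening $17,625.36; interest $71.00 → $17,696.36; payment $2,750.10; balance $14,946.26
Installment 2: opening $14,946.26; interest $71.00 → $15,017.26; payment $2,750.10; balance $12,267.16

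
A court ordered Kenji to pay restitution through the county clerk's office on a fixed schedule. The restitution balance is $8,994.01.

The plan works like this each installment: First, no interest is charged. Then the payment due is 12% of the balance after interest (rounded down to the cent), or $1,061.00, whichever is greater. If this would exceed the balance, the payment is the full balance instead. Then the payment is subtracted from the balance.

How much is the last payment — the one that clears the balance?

Installment 1: opening $8,994.01; payment $1,079.28; balance $7,914.73
Installment 2: opening $7,914.73; payment $1,061.00; balance $6,853.73
Installment 3: opening $6,853.73; payment $1,061.00; balance $5,792.73
Installment 4: opening $5,792.73; payment $1,061.00; balance $4,731.73
Installment 5: opening $4,731.73; payment $1,061.00; balance $3,670.73
Installment 6: opening $3,670.73; payment $1,061.00; balance $2,609.73
Installment 7: opening $2,609.73; payment $1,061.00; balance $1,548.73
Installment 8: opening $1,548.73; payment $1,061.00; balance $487.73
Installment 9: opening $487.73; payment $487.73; balance $0.00

$487.73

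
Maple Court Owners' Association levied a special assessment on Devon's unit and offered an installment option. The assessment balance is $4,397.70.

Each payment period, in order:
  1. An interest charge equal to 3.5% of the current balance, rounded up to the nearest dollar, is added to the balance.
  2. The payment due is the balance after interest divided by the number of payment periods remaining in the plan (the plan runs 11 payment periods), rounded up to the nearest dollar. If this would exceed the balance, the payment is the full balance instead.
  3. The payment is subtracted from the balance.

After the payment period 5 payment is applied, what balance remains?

# | Opening | Interest | Payment | End bal
1 | $4,397.70 | $154.00 | $414.00 | $4,137.70
2 | $4,137.70 | $145.00 | $429.00 | $3,853.70
3 | $3,853.70 | $135.00 | $444.00 | $3,544.70
4 | $3,544.70 | $125.00 | $459.00 | $3,210.70
5 | $3,210.70 | $113.00 | $475.00 | $2,848.70

$2,848.70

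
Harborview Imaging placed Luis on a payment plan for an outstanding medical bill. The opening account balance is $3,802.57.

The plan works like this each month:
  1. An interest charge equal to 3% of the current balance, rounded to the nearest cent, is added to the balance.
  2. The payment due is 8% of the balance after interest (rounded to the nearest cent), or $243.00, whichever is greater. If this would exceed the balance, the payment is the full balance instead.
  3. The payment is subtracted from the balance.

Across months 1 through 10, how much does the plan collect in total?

Month 1: opening $3,802.57; interest $114.08 → $3,916.65; payment $313.33; balance $3,603.32
Month 2: opening $3,603.32; interest $108.10 → $3,711.42; payment $296.91; balance $3,414.51
Month 3: opening $3,414.51; interest $102.44 → $3,516.95; payment $281.36; balance $3,235.59
Month 4: opening $3,235.59; interest $97.07 → $3,332.66; payment $266.61; balance $3,066.05
Month 5: opening $3,066.05; interest $91.98 → $3,158.03; payment $252.64; balance $2,905.39
Month 6: opening $2,905.39; interest $87.16 → $2,992.55; payment $243.00; balance $2,749.55
Month 7: opening $2,749.55; interest $82.49 → $2,832.04; payment $243.00; balance $2,589.04
Month 8: opening $2,589.04; interest $77.67 → $2,666.71; payment $243.00; balance $2,423.71
Month 9: opening $2,423.71; interest $72.71 → $2,496.42; payment $243.00; balance $2,253.42
Month 10: opening $2,253.42; interest $67.60 → $2,321.02; payment $243.00; balance $2,078.02
Total paid: $2,625.85

$2,625.85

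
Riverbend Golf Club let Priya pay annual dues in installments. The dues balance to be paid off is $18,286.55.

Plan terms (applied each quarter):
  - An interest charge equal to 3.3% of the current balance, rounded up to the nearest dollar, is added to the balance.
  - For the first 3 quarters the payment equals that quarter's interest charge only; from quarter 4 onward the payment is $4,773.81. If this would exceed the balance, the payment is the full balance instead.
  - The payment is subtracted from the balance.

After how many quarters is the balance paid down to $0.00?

8

Quarter 1: opening $18,286.55; interest $604.00 → $18,890.55; payment $604.00; balance $18,286.55
Quarter 2: opening $18,286.55; interest $604.00 → $18,890.55; payment $604.00; balance $18,286.55
Quarter 3: opening $18,286.55; interest $604.00 → $18,890.55; payment $604.00; balance $18,286.55
Quarter 4: opening $18,286.55; interest $604.00 → $18,890.55; payment $4,773.81; balance $14,116.74
Quarter 5: opening $14,116.74; interest $466.00 → $14,582.74; payment $4,773.81; balance $9,808.93
Quarter 6: opening $9,808.93; interest $324.00 → $10,132.93; payment $4,773.81; balance $5,359.12
Quarter 7: opening $5,359.12; interest $177.00 → $5,536.12; payment $4,773.81; balance $762.31
Quarter 8: opening $762.31; interest $26.00 → $788.31; payment $788.31; balance $0.00
Balance reaches $0.00 in quarter 8.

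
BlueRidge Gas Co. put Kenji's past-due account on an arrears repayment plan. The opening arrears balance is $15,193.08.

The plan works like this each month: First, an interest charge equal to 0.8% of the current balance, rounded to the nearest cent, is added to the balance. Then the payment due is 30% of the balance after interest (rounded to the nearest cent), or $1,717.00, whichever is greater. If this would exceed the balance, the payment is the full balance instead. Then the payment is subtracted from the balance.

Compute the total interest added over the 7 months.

# | Opening | Interest | Payment | End bal
1 | $15,193.08 | $121.54 | $4,594.39 | $10,720.23
2 | $10,720.23 | $85.76 | $3,241.80 | $7,564.19
3 | $7,564.19 | $60.51 | $2,287.41 | $5,337.29
4 | $5,337.29 | $42.70 | $1,717.00 | $3,662.99
5 | $3,662.99 | $29.30 | $1,717.00 | $1,975.29
6 | $1,975.29 | $15.80 | $1,717.00 | $274.09
7 | $274.09 | $2.19 | $276.28 | $0.00
Total interest: $121.54 + $85.76 + $60.51 + $42.70 + $29.30 + $15.80 + $2.19 = $357.80

$357.80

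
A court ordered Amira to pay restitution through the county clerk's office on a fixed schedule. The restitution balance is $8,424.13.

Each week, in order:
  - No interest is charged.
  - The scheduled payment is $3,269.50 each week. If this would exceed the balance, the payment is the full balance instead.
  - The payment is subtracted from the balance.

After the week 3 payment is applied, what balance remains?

Week 1: opening $8,424.13; payment $3,269.50; balance $5,154.63
Week 2: opening $5,154.63; payment $3,269.50; balance $1,885.13
Week 3: opening $1,885.13; payment $1,885.13; balance $0.00

$0.00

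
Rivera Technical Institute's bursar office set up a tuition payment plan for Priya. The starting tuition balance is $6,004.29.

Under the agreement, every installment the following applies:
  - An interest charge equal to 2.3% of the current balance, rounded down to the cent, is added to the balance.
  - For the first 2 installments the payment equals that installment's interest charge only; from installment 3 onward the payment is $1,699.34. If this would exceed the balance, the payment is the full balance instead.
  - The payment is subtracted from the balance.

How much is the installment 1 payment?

$138.09

Installment 1: opening $6,004.29; interest $138.09 → $6,142.38; payment $138.09; balance $6,004.29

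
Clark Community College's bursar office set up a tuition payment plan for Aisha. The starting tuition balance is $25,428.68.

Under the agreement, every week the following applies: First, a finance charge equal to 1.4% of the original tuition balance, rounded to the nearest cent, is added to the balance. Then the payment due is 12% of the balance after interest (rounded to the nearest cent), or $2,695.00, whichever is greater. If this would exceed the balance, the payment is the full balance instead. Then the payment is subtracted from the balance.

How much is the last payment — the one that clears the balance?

$1,924.94

Week 1: $25,428.68 +$356.00 interest = $25,784.68; pay $3,094.16 → $22,690.52
Week 2: $22,690.52 +$356.00 interest = $23,046.52; pay $2,765.58 → $20,280.94
Week 3: $20,280.94 +$356.00 interest = $20,636.94; pay $2,695.00 → $17,941.94
Week 4: $17,941.94 +$356.00 interest = $18,297.94; pay $2,695.00 → $15,602.94
Week 5: $15,602.94 +$356.00 interest = $15,958.94; pay $2,695.00 → $13,263.94
Week 6: $13,263.94 +$356.00 interest = $13,619.94; pay $2,695.00 → $10,924.94
Week 7: $10,924.94 +$356.00 interest = $11,280.94; pay $2,695.00 → $8,585.94
Week 8: $8,585.94 +$356.00 interest = $8,941.94; pay $2,695.00 → $6,246.94
Week 9: $6,246.94 +$356.00 interest = $6,602.94; pay $2,695.00 → $3,907.94
Week 10: $3,907.94 +$356.00 interest = $4,263.94; pay $2,695.00 → $1,568.94
Week 11: $1,568.94 +$356.00 interest = $1,924.94; pay $1,924.94 → $0.00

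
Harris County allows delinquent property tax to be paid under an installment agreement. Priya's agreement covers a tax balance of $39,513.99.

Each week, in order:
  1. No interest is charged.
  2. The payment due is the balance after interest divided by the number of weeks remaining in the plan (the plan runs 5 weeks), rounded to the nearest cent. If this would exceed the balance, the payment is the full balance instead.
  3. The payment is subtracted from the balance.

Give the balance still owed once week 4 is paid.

Week 1: opening $39,513.99; payment $7,902.80; balance $31,611.19
Week 2: opening $31,611.19; payment $7,902.80; balance $23,708.39
Week 3: opening $23,708.39; payment $7,902.80; balance $15,805.59
Week 4: opening $15,805.59; payment $7,902.80; balance $7,902.79

$7,902.79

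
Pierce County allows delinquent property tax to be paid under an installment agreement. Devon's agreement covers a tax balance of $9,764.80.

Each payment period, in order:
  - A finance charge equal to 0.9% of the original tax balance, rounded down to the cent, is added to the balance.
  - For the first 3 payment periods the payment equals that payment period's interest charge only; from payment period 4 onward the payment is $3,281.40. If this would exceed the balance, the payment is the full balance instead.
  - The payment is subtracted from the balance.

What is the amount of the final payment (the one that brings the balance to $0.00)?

$272.12

Payment period 1: $9,764.80 +$87.88 interest = $9,852.68; pay $87.88 → $9,764.80
Payment period 2: $9,764.80 +$87.88 interest = $9,852.68; pay $87.88 → $9,764.80
Payment period 3: $9,764.80 +$87.88 interest = $9,852.68; pay $87.88 → $9,764.80
Payment period 4: $9,764.80 +$87.88 interest = $9,852.68; pay $3,281.40 → $6,571.28
Payment period 5: $6,571.28 +$87.88 interest = $6,659.16; pay $3,281.40 → $3,377.76
Payment period 6: $3,377.76 +$87.88 interest = $3,465.64; pay $3,281.40 → $184.24
Payment period 7: $184.24 +$87.88 interest = $272.12; pay $272.12 → $0.00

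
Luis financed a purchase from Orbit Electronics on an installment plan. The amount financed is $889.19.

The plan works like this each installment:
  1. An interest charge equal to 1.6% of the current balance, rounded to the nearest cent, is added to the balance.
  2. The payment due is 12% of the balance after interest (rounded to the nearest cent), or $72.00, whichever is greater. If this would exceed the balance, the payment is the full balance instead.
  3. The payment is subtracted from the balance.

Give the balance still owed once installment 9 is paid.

$243.42

Installment 1: $889.19 +$14.23 interest = $903.42; pay $108.41 → $795.01
Installment 2: $795.01 +$12.72 interest = $807.73; pay $96.93 → $710.80
Installment 3: $710.80 +$11.37 interest = $722.17; pay $86.66 → $635.51
Installment 4: $635.51 +$10.17 interest = $645.68; pay $77.48 → $568.20
Installment 5: $568.20 +$9.09 interest = $577.29; pay $72.00 → $505.29
Installment 6: $505.29 +$8.08 interest = $513.37; pay $72.00 → $441.37
Installment 7: $441.37 +$7.06 interest = $448.43; pay $72.00 → $376.43
Installment 8: $376.43 +$6.02 interest = $382.45; pay $72.00 → $310.45
Installment 9: $310.45 +$4.97 interest = $315.42; pay $72.00 → $243.42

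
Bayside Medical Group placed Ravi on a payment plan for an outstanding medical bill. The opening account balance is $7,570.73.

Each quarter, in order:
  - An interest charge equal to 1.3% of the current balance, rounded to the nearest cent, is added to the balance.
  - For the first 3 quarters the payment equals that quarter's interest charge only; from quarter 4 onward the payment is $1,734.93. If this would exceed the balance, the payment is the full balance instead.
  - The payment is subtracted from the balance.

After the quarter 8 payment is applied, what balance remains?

$0.00

Quarter 1: opening $7,570.73; interest $98.42 → $7,669.15; payment $98.42; balance $7,570.73
Quarter 2: opening $7,570.73; interest $98.42 → $7,669.15; payment $98.42; balance $7,570.73
Quarter 3: opening $7,570.73; interest $98.42 → $7,669.15; payment $98.42; balance $7,570.73
Quarter 4: opening $7,570.73; interest $98.42 → $7,669.15; payment $1,734.93; balance $5,934.22
Quarter 5: opening $5,934.22; interest $77.14 → $6,011.36; payment $1,734.93; balance $4,276.43
Quarter 6: opening $4,276.43; interest $55.59 → $4,332.02; payment $1,734.93; balance $2,597.09
Quarter 7: opening $2,597.09; interest $33.76 → $2,630.85; payment $1,734.93; balance $895.92
Quarter 8: opening $895.92; interest $11.65 → $907.57; payment $907.57; balance $0.00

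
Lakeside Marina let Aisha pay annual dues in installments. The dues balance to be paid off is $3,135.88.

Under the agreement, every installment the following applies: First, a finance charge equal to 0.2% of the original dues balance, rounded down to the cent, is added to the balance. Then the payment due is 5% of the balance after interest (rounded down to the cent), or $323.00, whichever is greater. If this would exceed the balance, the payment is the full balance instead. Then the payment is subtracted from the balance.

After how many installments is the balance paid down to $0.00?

Installment 1: opening $3,135.88; interest $6.27 → $3,142.15; payment $323.00; balance $2,819.15
Installment 2: opening $2,819.15; interest $6.27 → $2,825.42; payment $323.00; balance $2,502.42
Installment 3: opening $2,502.42; interest $6.27 → $2,508.69; payment $323.00; balance $2,185.69
Installment 4: opening $2,185.69; interest $6.27 → $2,191.96; payment $323.00; balance $1,868.96
Installment 5: opening $1,868.96; interest $6.27 → $1,875.23; payment $323.00; balance $1,552.23
Installment 6: opening $1,552.23; interest $6.27 → $1,558.50; payment $323.00; balance $1,235.50
Installment 7: opening $1,235.50; interest $6.27 → $1,241.77; payment $323.00; balance $918.77
Installment 8: opening $918.77; interest $6.27 → $925.04; payment $323.00; balance $602.04
Installment 9: opening $602.04; interest $6.27 → $608.31; payment $323.00; balance $285.31
Installment 10: opening $285.31; interest $6.27 → $291.58; payment $291.58; balance $0.00
Balance reaches $0.00 in installment 10.

10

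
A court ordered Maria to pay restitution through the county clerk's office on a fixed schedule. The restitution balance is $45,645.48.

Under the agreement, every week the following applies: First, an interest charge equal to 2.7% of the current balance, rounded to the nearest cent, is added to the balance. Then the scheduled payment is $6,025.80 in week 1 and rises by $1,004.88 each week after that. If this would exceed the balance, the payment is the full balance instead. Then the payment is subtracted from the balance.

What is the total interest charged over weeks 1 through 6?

# | Opening | Interest | Payment | End bal
1 | $45,645.48 | $1,232.43 | $6,025.80 | $40,852.11
2 | $40,852.11 | $1,103.01 | $7,030.68 | $34,924.44
3 | $34,924.44 | $942.96 | $8,035.56 | $27,831.84
4 | $27,831.84 | $751.46 | $9,040.44 | $19,542.86
5 | $19,542.86 | $527.66 | $10,045.32 | $10,025.20
6 | $10,025.20 | $270.68 | $10,295.88 | $0.00
Total interest: $1,232.43 + $1,103.01 + $942.96 + $751.46 + $527.66 + $270.68 = $4,828.20

$4,828.20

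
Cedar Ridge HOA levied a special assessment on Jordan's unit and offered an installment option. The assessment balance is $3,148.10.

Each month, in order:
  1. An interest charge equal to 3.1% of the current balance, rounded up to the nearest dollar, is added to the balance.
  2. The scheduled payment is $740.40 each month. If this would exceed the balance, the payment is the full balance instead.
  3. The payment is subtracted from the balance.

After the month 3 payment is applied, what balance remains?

$1,160.90

Month 1: $3,148.10 +$98.00 interest = $3,246.10; pay $740.40 → $2,505.70
Month 2: $2,505.70 +$78.00 interest = $2,583.70; pay $740.40 → $1,843.30
Month 3: $1,843.30 +$58.00 interest = $1,901.30; pay $740.40 → $1,160.90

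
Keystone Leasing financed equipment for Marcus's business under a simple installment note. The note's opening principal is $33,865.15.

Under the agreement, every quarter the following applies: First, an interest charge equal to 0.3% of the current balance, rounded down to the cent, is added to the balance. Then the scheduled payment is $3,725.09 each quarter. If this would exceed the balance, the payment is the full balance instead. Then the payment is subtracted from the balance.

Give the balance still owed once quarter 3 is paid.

Quarter 1: opening $33,865.15; interest $101.59 → $33,966.74; payment $3,725.09; balance $30,241.65
Quarter 2: opening $30,241.65; interest $90.72 → $30,332.37; payment $3,725.09; balance $26,607.28
Quarter 3: opening $26,607.28; interest $79.82 → $26,687.10; payment $3,725.09; balance $22,962.01

$22,962.01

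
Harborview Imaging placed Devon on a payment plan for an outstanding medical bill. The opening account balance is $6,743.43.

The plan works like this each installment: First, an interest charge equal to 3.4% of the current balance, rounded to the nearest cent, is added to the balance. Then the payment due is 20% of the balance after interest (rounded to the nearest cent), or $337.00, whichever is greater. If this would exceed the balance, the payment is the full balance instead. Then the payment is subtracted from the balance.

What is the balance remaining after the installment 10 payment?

# | Opening | Interest | Payment | End bal
1 | $6,743.43 | $229.28 | $1,394.54 | $5,578.17
2 | $5,578.17 | $189.66 | $1,153.57 | $4,614.26
3 | $4,614.26 | $156.88 | $954.23 | $3,816.91
4 | $3,816.91 | $129.77 | $789.34 | $3,157.34
5 | $3,157.34 | $107.35 | $652.94 | $2,611.75
6 | $2,611.75 | $88.80 | $540.11 | $2,160.44
7 | $2,160.44 | $73.45 | $446.78 | $1,787.11
8 | $1,787.11 | $60.76 | $369.57 | $1,478.30
9 | $1,478.30 | $50.26 | $337.00 | $1,191.56
10 | $1,191.56 | $40.51 | $337.00 | $895.07

$895.07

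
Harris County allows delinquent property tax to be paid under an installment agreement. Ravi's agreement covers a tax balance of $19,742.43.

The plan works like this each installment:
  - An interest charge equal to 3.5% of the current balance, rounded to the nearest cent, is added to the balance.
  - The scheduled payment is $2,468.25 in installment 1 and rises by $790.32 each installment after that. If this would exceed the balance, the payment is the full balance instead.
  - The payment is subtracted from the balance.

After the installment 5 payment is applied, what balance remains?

$2,027.22

Installment 1: $19,742.43 +$690.99 interest = $20,433.42; pay $2,468.25 → $17,965.17
Installment 2: $17,965.17 +$628.78 interest = $18,593.95; pay $3,258.57 → $15,335.38
Installment 3: $15,335.38 +$536.74 interest = $15,872.12; pay $4,048.89 → $11,823.23
Installment 4: $11,823.23 +$413.81 interest = $12,237.04; pay $4,839.21 → $7,397.83
Installment 5: $7,397.83 +$258.92 interest = $7,656.75; pay $5,629.53 → $2,027.22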